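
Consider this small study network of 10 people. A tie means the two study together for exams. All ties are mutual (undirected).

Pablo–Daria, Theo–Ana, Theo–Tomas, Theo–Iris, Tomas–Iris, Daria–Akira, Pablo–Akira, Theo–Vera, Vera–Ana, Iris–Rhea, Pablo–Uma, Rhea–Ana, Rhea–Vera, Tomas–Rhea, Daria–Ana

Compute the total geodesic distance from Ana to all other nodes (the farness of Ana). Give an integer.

Distances from Ana: Akira:2, Daria:1, Iris:2, Pablo:2, Rhea:1, Theo:1, Tomas:2, Uma:3, Vera:1.
Sum = 2 + 1 + 2 + 2 + 1 + 1 + 2 + 3 + 1 = 15.

15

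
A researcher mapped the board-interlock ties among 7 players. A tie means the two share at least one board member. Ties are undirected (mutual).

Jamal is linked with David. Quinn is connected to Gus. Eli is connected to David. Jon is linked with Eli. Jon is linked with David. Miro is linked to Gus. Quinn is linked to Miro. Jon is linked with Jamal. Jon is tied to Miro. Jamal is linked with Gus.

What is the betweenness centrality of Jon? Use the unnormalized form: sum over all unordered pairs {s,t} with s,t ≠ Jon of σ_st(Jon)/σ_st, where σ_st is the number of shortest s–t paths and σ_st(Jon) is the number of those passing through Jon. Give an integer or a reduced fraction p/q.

Pairs whose geodesics pass through Jon — Miro–Jamal: 1/2; Miro–David: 1; Miro–Eli: 1; Gus–Eli: 2/3; Quinn–David: 1/2; Quinn–Eli: 1; Jamal–Eli: 1/2.
All other pairs contribute 0.
Summing the contributions gives betweenness(Jon) = 31/6.

31/6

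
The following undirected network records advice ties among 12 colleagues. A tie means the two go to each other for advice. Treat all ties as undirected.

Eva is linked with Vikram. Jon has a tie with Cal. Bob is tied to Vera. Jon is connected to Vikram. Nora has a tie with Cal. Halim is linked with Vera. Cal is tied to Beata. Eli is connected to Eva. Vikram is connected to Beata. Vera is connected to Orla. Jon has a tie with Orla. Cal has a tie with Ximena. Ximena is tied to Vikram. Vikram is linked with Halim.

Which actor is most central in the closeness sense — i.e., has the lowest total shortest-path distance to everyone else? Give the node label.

Farness (sum of distances to all others) for each node — Beata:25, Bob:37, Cal:25, Eli:37, Eva:27, Halim:24, Jon:21, Nora:35, Orla:26, Vera:27, Vikram:19, Ximena:25.
The smallest farness is 19, for Vikram, so Vikram has the highest closeness.

Vikram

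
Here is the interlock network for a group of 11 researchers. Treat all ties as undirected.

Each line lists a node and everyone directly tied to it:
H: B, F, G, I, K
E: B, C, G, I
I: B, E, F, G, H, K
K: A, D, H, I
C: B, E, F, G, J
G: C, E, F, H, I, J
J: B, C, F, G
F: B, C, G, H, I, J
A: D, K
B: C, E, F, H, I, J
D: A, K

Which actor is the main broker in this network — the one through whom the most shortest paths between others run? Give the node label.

Unnormalized betweenness of each node: A:0, B:169/42, C:3/4, D:0, E:71/84, F:275/84, G:169/42, H:313/42, I:321/28, J:1/6, K:16.
K has the largest value, 16, making it the main broker — the node through which the most shortest paths run.

K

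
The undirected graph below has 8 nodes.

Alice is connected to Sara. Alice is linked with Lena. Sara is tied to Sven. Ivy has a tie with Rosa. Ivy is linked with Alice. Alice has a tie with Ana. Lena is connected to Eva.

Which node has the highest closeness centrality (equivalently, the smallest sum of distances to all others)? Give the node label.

Farness (sum of distances to all others) for each node — Alice:10, Ana:16, Eva:20, Ivy:14, Lena:14, Rosa:20, Sara:14, Sven:20.
The smallest farness is 10, for Alice, so Alice has the highest closeness.

Alice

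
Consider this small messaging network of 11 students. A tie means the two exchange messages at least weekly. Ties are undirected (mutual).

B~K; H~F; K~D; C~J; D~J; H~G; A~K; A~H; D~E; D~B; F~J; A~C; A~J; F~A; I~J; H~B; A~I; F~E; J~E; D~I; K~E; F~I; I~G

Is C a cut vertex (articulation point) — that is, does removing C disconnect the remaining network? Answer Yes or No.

No

Even without C, every remaining node can still reach every other (the residual graph is connected), so C is not a cut vertex.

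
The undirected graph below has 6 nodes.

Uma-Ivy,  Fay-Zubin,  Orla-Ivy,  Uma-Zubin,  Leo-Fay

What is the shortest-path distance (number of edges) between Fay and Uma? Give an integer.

One shortest route is Fay – Zubin – Uma, which uses 2 edges, and Fay and Uma are not directly tied, so nothing shorter exists. So d(Fay,Uma) = 2.

2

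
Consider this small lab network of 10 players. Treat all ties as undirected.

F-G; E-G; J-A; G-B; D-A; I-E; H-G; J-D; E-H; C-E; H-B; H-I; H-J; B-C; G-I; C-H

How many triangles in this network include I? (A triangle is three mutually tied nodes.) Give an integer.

3

I's neighbors: E, G, and H.
Neighbor pairs that are themselves tied: I–E–G; I–E–H; I–G–H. Each forms one triangle with I, for 3 in total.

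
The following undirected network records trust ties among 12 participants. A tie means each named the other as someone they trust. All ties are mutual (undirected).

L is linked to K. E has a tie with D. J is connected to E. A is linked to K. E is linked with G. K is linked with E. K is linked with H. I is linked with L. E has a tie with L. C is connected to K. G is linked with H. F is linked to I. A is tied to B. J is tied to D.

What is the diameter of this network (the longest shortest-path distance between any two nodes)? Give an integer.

Eccentricity of each node (its greatest distance to any other): A:4, B:5, C:4, D:4, E:3, F:5, G:4, H:4, I:4, J:4, K:3, L:3.
The maximum eccentricity is 5, realized for instance by the pair F–B via F – I – L – K – A – B. So the diameter is 5.

5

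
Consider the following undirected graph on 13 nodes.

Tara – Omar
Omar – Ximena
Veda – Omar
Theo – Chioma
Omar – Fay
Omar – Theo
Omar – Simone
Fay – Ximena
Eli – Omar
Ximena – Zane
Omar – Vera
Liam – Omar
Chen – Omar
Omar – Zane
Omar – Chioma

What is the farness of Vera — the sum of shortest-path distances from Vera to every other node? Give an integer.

23

Distances from Vera: Chen:2, Chioma:2, Eli:2, Fay:2, Liam:2, Omar:1, Simone:2, Tara:2, Theo:2, Veda:2, Ximena:2, Zane:2.
Sum = 2 + 2 + 2 + 2 + 2 + 1 + 2 + 2 + 2 + 2 + 2 + 2 = 23.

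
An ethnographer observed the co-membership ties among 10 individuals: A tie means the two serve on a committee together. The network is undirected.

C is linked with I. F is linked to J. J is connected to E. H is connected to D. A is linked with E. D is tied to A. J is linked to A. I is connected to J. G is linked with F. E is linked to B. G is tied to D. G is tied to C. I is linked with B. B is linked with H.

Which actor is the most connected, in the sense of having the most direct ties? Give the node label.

Degrees — A:3, B:3, C:2, D:3, E:3, F:2, G:3, H:2, I:3, J:4.
The maximum is 4, attained only by J.

J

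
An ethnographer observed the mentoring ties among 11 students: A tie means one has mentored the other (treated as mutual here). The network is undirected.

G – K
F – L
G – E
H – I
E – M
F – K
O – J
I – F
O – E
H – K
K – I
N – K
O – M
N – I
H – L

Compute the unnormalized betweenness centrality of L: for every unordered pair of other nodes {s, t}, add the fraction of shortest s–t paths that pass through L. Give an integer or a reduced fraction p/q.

Pairs whose geodesics pass through L — F–H: 1/3.
All other pairs contribute 0.
Summing the contributions gives betweenness(L) = 1/3.

1/3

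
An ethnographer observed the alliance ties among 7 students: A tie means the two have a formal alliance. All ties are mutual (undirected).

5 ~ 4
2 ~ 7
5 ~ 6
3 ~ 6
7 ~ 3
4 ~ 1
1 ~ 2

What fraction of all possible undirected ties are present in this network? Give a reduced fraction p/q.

There are 7 edges and 7 nodes, so the maximum possible is C(7,2) = 21.
Density = 7/21 = 1/3.

1/3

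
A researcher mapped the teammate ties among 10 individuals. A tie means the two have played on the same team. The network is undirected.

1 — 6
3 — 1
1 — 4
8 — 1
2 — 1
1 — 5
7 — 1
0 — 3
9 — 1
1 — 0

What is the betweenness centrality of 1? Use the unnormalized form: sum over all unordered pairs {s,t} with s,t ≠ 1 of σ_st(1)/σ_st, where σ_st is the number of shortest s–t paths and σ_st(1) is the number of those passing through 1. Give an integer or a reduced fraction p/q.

35

Pairs whose geodesics pass through 1 — 2–4: 1; 2–9: 1; 2–6: 1; 2–7: 1; 2–8: 1; 2–3: 1; 2–0: 1; 2–5: 1; 4–9: 1; 4–6: 1; 4–7: 1; 4–8: 1; 4–3: 1; 4–0: 1 … (+21 more pairs).
All other pairs contribute 0.
Summing the contributions gives betweenness(1) = 35.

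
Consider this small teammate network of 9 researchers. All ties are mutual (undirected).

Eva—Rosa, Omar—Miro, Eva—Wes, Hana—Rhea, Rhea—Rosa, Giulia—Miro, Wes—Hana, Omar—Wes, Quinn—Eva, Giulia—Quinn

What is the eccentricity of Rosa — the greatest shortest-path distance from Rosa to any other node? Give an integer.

Distances from Rosa: Eva:1, Giulia:3, Hana:2, Miro:4, Omar:3, Quinn:2, Rhea:1, Wes:2.
The largest is 4 (to Miro), so the eccentricity of Rosa is 4.

4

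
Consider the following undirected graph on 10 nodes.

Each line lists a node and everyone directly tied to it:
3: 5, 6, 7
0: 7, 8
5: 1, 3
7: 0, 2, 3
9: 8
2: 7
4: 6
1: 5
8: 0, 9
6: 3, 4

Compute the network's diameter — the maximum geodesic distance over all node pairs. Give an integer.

6

Eccentricity of each node (its greatest distance to any other): 0:4, 1:6, 2:4, 3:4, 4:6, 5:5, 6:5, 7:3, 8:5, 9:6.
The maximum eccentricity is 6, realized for instance by the pair 9–4 via 9 – 8 – 0 – 7 – 3 – 6 – 4. So the diameter is 6.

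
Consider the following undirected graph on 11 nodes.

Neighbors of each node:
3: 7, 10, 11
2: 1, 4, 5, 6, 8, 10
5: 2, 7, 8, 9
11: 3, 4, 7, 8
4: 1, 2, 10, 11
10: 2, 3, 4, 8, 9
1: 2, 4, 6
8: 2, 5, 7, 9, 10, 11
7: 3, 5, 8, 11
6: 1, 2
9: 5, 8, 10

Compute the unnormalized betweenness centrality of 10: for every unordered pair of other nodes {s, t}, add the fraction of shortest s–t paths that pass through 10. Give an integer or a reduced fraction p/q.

Pairs whose geodesics pass through 10 — 9–1: 2/4; 9–4: 1; 9–3: 1; 9–6: 1/3; 9–2: 1/3; 1–3: 2/3; 8–4: 1/3; 8–3: 1/3; 4–3: 1/2; 3–6: 1; 3–2: 1.
All other pairs contribute 0.
Summing the contributions gives betweenness(10) = 7.

7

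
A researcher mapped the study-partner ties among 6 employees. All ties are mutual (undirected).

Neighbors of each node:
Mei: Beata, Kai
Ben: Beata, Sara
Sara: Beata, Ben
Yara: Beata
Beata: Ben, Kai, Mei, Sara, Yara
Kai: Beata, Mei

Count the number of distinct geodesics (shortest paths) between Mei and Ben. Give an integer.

1

The shortest distance is 2, and the only length-2 path is Mei–Beata–Ben. So there is exactly 1 shortest path.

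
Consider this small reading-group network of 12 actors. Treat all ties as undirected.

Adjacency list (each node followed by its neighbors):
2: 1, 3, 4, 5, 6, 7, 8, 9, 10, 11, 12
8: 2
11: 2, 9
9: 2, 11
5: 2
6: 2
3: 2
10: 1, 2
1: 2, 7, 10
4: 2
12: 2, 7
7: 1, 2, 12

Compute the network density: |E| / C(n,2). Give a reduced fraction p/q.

5/22

There are 15 edges and 12 nodes, so the maximum possible is C(12,2) = 66.
Density = 15/66 = 5/22.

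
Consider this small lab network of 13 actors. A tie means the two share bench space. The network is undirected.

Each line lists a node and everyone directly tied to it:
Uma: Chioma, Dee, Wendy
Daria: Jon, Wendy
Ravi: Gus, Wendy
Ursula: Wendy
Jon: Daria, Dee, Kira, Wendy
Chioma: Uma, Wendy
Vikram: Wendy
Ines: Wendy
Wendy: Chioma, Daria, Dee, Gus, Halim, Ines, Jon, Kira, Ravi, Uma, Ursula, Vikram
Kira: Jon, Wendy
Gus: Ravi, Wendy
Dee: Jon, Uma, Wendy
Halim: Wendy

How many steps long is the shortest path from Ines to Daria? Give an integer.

One shortest route is Ines – Wendy – Daria, which uses 2 edges, and Ines and Daria are not directly tied, so nothing shorter exists. So d(Ines,Daria) = 2.

2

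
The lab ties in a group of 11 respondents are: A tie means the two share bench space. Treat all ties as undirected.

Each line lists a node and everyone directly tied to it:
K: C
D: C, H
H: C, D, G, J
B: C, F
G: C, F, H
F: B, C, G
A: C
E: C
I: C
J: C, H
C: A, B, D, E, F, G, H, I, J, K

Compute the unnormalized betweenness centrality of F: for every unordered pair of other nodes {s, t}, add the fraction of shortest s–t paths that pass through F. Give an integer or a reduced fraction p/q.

Pairs whose geodesics pass through F — G–B: 1/2.
All other pairs contribute 0.
Summing the contributions gives betweenness(F) = 1/2.

1/2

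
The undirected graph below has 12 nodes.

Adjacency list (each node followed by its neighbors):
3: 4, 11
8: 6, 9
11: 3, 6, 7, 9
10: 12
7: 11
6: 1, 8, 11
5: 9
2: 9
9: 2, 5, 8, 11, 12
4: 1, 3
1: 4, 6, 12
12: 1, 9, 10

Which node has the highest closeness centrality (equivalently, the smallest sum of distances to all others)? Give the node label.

Farness (sum of distances to all others) for each node — 1:22, 2:28, 3:26, 4:28, 5:28, 6:22, 7:29, 8:24, 9:18, 10:31, 11:19, 12:21.
The smallest farness is 18, for 9, so 9 has the highest closeness.

9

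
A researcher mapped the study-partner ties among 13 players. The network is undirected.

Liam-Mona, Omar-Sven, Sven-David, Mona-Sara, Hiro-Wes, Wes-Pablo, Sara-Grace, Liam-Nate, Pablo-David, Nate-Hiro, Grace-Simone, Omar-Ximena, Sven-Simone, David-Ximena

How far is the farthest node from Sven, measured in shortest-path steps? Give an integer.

Distances from Sven: David:1, Grace:2, Hiro:4, Liam:5, Mona:4, Nate:5, Omar:1, Pablo:2, Sara:3, Simone:1, Wes:3, Ximena:2.
The largest is 5 (to Nate and Liam), so the eccentricity of Sven is 5.

5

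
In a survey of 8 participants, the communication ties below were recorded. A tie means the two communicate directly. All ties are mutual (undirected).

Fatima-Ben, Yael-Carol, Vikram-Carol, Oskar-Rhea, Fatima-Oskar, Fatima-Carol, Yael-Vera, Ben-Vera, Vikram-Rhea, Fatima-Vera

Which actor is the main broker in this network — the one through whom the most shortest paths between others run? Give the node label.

Unnormalized betweenness of each node: Ben:0, Carol:6, Fatima:9, Oskar:3, Rhea:1, Vera:2, Vikram:2, Yael:1.
Fatima has the largest value, 9, making it the main broker — the node through which the most shortest paths run.

Fatima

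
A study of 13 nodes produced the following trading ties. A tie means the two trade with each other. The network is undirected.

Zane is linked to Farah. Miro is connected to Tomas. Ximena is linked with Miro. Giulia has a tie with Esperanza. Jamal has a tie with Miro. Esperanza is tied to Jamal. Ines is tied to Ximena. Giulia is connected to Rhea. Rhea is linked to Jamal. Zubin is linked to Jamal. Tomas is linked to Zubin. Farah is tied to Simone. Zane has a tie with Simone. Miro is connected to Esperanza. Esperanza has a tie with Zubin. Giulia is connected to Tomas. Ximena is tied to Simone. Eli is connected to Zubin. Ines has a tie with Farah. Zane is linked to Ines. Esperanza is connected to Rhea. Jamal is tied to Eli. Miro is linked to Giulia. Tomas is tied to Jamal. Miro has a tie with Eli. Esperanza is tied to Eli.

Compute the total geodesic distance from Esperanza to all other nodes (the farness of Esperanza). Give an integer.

24

Distances from Esperanza: Eli:1, Farah:4, Giulia:1, Ines:3, Jamal:1, Miro:1, Rhea:1, Simone:3, Tomas:2, Ximena:2, Zane:4, Zubin:1.
Sum = 1 + 4 + 1 + 3 + 1 + 1 + 1 + 3 + 2 + 2 + 4 + 1 = 24.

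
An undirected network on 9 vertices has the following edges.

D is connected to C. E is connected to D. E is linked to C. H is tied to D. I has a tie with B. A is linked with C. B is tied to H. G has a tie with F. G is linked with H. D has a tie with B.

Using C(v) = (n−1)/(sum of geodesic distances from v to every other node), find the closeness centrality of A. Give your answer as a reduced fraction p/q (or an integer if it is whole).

1/3

Distances from A: B:3, C:1, D:2, E:2, F:5, G:4, H:3, I:4. Sum = 24.
n = 9, so closeness = 8/24 = 1/3.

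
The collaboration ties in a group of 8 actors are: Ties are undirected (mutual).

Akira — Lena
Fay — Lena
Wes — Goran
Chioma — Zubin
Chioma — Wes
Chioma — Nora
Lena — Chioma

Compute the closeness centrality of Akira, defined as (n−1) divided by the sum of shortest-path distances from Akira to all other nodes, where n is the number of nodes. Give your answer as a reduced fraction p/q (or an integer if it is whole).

Distances from Akira: Chioma:2, Fay:2, Goran:4, Lena:1, Nora:3, Wes:3, Zubin:3. Sum = 18.
n = 8, so closeness = 7/18.

7/18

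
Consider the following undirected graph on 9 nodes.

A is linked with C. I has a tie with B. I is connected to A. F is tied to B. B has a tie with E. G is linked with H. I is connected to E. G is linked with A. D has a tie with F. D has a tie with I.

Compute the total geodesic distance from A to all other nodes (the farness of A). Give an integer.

14

Distances from A: B:2, C:1, D:2, E:2, F:3, G:1, H:2, I:1.
Sum = 2 + 1 + 2 + 2 + 3 + 1 + 2 + 1 = 14.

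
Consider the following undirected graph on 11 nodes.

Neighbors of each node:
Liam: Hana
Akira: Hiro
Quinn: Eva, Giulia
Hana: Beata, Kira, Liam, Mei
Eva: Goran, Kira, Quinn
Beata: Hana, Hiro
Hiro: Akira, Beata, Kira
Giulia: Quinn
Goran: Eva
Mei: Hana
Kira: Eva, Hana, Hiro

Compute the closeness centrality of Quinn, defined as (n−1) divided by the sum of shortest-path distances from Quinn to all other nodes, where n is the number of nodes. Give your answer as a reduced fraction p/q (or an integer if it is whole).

Distances from Quinn: Akira:4, Beata:4, Eva:1, Giulia:1, Goran:2, Hana:3, Hiro:3, Kira:2, Liam:4, Mei:4. Sum = 28.
n = 11, so closeness = 10/28 = 5/14.

5/14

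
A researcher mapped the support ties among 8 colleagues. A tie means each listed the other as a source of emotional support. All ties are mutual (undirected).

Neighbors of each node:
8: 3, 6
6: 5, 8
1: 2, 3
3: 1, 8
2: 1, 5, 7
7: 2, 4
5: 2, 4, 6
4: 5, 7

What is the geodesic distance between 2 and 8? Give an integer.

One shortest route is 2 – 5 – 6 – 8, which uses 3 edges, and at distance 2 from 2 we only reach {3, 4, 6}, which does not include 8. So d(2,8) = 3.

3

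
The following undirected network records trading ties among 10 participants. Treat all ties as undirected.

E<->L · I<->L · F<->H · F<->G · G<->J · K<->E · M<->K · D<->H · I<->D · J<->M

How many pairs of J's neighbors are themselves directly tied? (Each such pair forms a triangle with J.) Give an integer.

J's neighbors are G and M, but none of them are tied to each other, so no triangle contains J.

0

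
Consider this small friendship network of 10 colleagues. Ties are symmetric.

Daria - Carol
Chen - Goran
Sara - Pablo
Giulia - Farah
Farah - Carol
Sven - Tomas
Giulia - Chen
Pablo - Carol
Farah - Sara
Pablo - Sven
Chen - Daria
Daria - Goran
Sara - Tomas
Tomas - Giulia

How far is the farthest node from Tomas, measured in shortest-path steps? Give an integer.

3

Distances from Tomas: Carol:3, Chen:2, Daria:3, Farah:2, Giulia:1, Goran:3, Pablo:2, Sara:1, Sven:1.
The largest is 3 (to Goran, Daria, and Carol), so the eccentricity of Tomas is 3.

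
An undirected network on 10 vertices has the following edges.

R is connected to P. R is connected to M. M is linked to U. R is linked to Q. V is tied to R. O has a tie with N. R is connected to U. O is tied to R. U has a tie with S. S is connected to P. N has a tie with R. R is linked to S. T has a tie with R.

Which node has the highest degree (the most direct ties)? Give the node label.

R

Degrees — M:2, N:2, O:2, P:2, Q:1, R:9, S:3, T:1, U:3, V:1.
The maximum is 9, attained only by R.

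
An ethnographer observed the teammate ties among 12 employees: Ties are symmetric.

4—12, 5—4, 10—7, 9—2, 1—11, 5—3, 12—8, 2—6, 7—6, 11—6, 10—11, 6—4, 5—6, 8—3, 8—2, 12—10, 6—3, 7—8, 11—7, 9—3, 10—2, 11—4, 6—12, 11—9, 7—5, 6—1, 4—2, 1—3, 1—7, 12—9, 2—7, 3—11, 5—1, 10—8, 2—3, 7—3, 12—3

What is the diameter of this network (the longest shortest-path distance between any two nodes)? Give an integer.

2

Eccentricity of each node (its greatest distance to any other): 1:2, 2:2, 3:2, 4:2, 5:2, 6:2, 7:2, 8:2, 9:2, 10:2, 11:2, 12:2.
The maximum eccentricity is 2, realized for instance by the pair 10–9 via 10 – 2 – 9. So the diameter is 2.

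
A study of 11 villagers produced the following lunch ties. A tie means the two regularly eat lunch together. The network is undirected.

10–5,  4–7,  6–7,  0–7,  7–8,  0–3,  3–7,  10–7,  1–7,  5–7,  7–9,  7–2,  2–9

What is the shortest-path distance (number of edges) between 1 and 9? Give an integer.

One shortest route is 1 – 7 – 9, which uses 2 edges, and 1 and 9 are not directly tied, so nothing shorter exists. So d(1,9) = 2.

2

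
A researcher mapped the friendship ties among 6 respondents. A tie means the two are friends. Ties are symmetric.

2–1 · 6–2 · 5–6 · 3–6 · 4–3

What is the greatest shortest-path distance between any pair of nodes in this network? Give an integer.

4

Eccentricity of each node (its greatest distance to any other): 1:4, 2:3, 3:3, 4:4, 5:3, 6:2.
The maximum eccentricity is 4, realized for instance by the pair 1–4 via 1 – 2 – 6 – 3 – 4. So the diameter is 4.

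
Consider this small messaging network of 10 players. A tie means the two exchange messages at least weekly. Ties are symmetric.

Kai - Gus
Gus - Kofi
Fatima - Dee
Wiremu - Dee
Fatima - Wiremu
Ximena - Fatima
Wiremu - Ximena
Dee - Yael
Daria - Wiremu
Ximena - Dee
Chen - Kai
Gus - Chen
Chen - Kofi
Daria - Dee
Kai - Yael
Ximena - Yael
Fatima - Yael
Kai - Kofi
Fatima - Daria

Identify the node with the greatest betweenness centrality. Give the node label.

Unnormalized betweenness of each node: Chen:0, Daria:0, Dee:9/2, Fatima:9/2, Gus:0, Kai:18, Kofi:0, Wiremu:1/3, Ximena:5/3, Yael:20.
Yael has the largest value, 20, making it the main broker — the node through which the most shortest paths run.

Yael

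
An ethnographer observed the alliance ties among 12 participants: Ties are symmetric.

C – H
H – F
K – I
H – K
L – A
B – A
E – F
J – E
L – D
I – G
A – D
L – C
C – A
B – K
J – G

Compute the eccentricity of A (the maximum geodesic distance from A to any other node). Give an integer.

5

Distances from A: B:1, C:1, D:1, E:4, F:3, G:4, H:2, I:3, J:5, K:2, L:1.
The largest is 5 (to J), so the eccentricity of A is 5.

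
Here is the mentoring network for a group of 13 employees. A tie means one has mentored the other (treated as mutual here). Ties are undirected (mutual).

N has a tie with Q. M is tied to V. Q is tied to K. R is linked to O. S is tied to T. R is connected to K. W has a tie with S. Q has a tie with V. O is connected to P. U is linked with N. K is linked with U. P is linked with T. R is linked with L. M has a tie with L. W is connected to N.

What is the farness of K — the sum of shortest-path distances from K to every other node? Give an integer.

28

Distances from K: L:2, M:3, N:2, O:2, P:3, Q:1, R:1, S:4, T:4, U:1, V:2, W:3.
Sum = 2 + 3 + 2 + 2 + 3 + 1 + 1 + 4 + 4 + 1 + 2 + 3 = 28.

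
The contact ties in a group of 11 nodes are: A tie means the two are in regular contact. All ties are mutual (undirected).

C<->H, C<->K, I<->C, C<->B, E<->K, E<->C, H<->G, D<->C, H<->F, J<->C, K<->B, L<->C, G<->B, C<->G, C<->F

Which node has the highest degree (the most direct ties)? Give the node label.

Degrees — B:3, C:10, D:1, E:2, F:2, G:3, H:3, I:1, J:1, K:3, L:1.
The maximum is 10, attained only by C.

C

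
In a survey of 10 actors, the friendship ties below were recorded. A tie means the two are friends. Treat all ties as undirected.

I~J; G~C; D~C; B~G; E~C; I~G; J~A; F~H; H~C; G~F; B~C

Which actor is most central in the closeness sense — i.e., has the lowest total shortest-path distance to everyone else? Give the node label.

Farness (sum of distances to all others) for each node — A:33, B:19, C:16, D:24, E:24, F:21, G:15, H:22, I:19, J:25.
The smallest farness is 15, for G, so G has the highest closeness.

G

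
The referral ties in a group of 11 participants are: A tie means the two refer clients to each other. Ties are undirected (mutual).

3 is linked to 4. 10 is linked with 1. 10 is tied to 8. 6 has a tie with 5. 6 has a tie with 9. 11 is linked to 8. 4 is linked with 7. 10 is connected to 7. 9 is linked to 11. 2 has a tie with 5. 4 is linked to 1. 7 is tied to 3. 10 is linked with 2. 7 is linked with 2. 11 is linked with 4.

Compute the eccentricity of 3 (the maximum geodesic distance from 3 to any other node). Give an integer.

Distances from 3: 1:2, 2:2, 4:1, 5:3, 6:4, 7:1, 8:3, 9:3, 10:2, 11:2.
The largest is 4 (to 6), so the eccentricity of 3 is 4.

4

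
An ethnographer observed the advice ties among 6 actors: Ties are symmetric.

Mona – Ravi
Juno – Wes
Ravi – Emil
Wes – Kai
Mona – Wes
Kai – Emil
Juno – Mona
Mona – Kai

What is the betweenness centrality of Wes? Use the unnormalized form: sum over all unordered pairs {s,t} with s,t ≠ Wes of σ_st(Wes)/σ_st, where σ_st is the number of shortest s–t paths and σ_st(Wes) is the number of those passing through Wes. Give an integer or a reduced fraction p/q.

Pairs whose geodesics pass through Wes — Emil–Juno: 1/3; Juno–Kai: 1/2.
All other pairs contribute 0.
Summing the contributions gives betweenness(Wes) = 5/6.

5/6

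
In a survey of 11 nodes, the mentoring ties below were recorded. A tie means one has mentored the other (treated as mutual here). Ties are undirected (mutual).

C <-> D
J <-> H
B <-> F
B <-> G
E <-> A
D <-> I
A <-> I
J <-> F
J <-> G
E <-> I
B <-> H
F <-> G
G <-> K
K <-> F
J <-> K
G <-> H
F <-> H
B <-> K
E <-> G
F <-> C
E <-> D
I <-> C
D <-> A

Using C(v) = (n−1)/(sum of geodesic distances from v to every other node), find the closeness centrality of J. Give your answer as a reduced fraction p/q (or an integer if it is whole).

10/19

Distances from J: A:3, B:2, C:2, D:3, E:2, F:1, G:1, H:1, I:3, K:1. Sum = 19.
n = 11, so closeness = 10/19.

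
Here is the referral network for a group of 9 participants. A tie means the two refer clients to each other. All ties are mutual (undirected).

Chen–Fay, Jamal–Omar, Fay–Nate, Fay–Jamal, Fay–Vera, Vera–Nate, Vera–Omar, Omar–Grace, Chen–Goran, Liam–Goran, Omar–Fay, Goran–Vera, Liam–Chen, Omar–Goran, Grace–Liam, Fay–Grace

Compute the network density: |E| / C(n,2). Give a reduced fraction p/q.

There are 16 edges and 9 nodes, so the maximum possible is C(9,2) = 36.
Density = 16/36 = 4/9.

4/9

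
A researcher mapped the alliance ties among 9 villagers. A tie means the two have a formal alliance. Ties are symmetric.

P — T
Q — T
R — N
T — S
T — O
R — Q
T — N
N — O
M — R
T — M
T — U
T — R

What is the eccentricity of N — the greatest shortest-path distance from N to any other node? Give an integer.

Distances from N: M:2, O:1, P:2, Q:2, R:1, S:2, T:1, U:2.
The largest is 2 (to P, Q, U, M, and S), so the eccentricity of N is 2.

2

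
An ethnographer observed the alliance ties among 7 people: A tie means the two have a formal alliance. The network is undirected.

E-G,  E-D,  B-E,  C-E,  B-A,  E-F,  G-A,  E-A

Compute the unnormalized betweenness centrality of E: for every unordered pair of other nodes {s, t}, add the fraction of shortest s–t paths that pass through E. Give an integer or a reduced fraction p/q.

25/2

Pairs whose geodesics pass through E — B–F: 1; B–C: 1; B–G: 1/2; B–D: 1; F–C: 1; F–A: 1; F–G: 1; F–D: 1; C–A: 1; C–G: 1; C–D: 1; A–D: 1; G–D: 1.
All other pairs contribute 0.
Summing the contributions gives betweenness(E) = 25/2.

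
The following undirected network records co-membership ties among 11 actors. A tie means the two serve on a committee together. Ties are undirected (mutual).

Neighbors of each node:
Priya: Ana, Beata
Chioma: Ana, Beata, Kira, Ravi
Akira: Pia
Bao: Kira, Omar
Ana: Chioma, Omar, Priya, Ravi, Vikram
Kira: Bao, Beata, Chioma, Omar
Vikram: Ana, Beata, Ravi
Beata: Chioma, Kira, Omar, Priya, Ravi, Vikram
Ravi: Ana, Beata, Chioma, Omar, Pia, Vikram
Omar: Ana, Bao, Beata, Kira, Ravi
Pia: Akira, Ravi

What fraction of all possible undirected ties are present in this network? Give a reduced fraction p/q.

There are 20 edges and 11 nodes, so the maximum possible is C(11,2) = 55.
Density = 20/55 = 4/11.

4/11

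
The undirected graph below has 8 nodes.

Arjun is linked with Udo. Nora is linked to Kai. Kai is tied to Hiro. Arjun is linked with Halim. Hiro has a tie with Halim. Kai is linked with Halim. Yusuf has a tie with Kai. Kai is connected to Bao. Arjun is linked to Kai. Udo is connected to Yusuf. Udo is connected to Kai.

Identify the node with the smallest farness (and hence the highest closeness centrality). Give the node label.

Kai

Farness (sum of distances to all others) for each node — Arjun:11, Bao:13, Halim:11, Hiro:12, Kai:7, Nora:13, Udo:11, Yusuf:12.
The smallest farness is 7, for Kai, so Kai has the highest closeness.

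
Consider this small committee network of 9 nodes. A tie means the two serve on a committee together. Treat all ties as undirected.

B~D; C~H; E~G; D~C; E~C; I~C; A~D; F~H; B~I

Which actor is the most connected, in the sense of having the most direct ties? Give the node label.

C

Degrees — A:1, B:2, C:4, D:3, E:2, F:1, G:1, H:2, I:2.
The maximum is 4, attained only by C.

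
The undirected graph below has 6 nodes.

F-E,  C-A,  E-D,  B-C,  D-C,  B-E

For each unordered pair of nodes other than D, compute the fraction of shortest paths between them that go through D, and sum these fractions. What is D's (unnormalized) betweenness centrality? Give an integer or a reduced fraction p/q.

2

Pairs whose geodesics pass through D — F–A: 1/2; F–C: 1/2; E–A: 1/2; E–C: 1/2.
All other pairs contribute 0.
Summing the contributions gives betweenness(D) = 2.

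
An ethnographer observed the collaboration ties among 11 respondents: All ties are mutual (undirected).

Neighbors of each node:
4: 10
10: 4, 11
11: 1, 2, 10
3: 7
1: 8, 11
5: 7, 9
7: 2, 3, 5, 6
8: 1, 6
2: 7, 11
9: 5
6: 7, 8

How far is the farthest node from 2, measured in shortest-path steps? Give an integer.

Distances from 2: 1:2, 3:2, 4:3, 5:2, 6:2, 7:1, 8:3, 9:3, 10:2, 11:1.
The largest is 3 (to 4, 8, and 9), so the eccentricity of 2 is 3.

3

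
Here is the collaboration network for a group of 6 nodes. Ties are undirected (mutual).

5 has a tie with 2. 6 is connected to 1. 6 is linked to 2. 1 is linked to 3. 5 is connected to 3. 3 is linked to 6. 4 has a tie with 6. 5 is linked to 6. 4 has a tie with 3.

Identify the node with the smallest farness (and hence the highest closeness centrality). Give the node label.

6

Farness (sum of distances to all others) for each node — 1:8, 2:8, 3:6, 4:8, 5:7, 6:5.
The smallest farness is 5, for 6, so 6 has the highest closeness.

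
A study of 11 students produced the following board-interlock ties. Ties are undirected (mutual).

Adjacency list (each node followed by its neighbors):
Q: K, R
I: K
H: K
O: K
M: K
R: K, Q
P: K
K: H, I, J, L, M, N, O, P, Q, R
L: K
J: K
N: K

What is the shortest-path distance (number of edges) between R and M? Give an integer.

One shortest route is R – K – M, which uses 2 edges, and R and M are not directly tied, so nothing shorter exists. So d(R,M) = 2.

2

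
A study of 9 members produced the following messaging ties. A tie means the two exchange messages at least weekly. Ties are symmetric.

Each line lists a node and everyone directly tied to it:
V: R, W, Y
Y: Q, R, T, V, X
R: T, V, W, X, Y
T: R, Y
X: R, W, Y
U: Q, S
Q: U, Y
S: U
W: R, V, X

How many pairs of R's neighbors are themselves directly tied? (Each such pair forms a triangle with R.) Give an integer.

5

R's neighbors: T, V, W, X, and Y.
Neighbor pairs that are themselves tied: R–T–Y; R–V–W; R–V–Y; R–W–X; R–X–Y. Each forms one triangle with R, for 5 in total.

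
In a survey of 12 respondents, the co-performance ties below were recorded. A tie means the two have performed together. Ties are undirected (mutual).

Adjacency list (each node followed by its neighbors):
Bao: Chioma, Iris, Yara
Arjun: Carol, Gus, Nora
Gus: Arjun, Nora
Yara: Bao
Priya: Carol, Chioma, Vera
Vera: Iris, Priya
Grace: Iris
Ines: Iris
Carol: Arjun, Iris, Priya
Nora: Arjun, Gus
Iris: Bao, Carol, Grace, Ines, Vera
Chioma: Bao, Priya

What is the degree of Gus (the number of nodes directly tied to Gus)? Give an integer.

Gus is directly tied to Arjun and Nora. That is 2 neighbors, so the degree of Gus is 2.

2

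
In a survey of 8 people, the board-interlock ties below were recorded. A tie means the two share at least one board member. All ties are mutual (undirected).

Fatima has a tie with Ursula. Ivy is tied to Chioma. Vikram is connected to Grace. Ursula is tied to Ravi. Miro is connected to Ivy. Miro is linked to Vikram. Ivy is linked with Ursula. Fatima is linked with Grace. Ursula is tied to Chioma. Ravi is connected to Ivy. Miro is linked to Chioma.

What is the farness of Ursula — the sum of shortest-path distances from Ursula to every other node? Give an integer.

Distances from Ursula: Chioma:1, Fatima:1, Grace:2, Ivy:1, Miro:2, Ravi:1, Vikram:3.
Sum = 1 + 1 + 2 + 1 + 2 + 1 + 3 = 11.

11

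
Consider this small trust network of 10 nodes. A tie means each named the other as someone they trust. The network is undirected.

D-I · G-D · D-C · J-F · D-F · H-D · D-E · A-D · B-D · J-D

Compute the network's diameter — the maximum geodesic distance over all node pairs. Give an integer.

2

Eccentricity of each node (its greatest distance to any other): A:2, B:2, C:2, D:1, E:2, F:2, G:2, H:2, I:2, J:2.
The maximum eccentricity is 2, realized for instance by the pair B–J via B – D – J. So the diameter is 2.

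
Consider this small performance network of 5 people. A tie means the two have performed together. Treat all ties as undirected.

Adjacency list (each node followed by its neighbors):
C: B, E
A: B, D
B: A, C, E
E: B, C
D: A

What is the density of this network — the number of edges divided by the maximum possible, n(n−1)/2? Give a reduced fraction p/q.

1/2

There are 5 edges and 5 nodes, so the maximum possible is C(5,2) = 10.
Density = 5/10 = 1/2.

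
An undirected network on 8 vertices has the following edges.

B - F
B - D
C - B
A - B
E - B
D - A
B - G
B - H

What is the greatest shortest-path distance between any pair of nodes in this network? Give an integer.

Eccentricity of each node (its greatest distance to any other): A:2, B:1, C:2, D:2, E:2, F:2, G:2, H:2.
The maximum eccentricity is 2, realized for instance by the pair H–E via H – B – E. So the diameter is 2.

2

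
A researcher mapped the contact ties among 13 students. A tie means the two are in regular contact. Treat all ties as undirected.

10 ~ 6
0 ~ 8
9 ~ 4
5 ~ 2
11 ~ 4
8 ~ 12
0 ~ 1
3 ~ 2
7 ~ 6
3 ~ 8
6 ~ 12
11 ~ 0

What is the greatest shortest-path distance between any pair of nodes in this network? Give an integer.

7

Eccentricity of each node (its greatest distance to any other): 0:4, 1:5, 2:6, 3:5, 4:6, 5:7, 6:6, 7:7, 8:4, 9:7, 10:7, 11:5, 12:5.
The maximum eccentricity is 7, realized for instance by the pair 7–9 via 7 – 6 – 12 – 8 – 0 – 11 – 4 – 9. So the diameter is 7.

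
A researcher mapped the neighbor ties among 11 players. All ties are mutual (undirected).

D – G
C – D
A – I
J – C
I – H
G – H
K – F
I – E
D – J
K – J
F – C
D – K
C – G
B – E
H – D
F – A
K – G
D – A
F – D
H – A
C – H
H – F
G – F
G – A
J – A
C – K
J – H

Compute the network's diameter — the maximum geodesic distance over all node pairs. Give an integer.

Eccentricity of each node (its greatest distance to any other): A:3, B:5, C:4, D:4, E:4, F:4, G:4, H:3, I:3, J:4, K:5.
The maximum eccentricity is 5, realized for instance by the pair K–B via K – D – H – I – E – B. So the diameter is 5.

5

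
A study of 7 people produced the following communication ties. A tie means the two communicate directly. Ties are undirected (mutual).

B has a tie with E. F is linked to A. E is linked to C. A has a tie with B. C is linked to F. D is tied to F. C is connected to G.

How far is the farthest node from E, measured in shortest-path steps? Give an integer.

3

Distances from E: A:2, B:1, C:1, D:3, F:2, G:2.
The largest is 3 (to D), so the eccentricity of E is 3.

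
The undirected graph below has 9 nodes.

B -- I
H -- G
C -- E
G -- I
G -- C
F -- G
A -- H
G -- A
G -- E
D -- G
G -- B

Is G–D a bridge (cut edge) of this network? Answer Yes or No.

Without the G–D edge there is no alternate route between G and D, so the network disconnects. It is a bridge.

Yes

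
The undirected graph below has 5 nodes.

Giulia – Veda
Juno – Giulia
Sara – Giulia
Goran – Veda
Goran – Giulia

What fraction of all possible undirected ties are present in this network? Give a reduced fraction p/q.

There are 5 edges and 5 nodes, so the maximum possible is C(5,2) = 10.
Density = 5/10 = 1/2.

1/2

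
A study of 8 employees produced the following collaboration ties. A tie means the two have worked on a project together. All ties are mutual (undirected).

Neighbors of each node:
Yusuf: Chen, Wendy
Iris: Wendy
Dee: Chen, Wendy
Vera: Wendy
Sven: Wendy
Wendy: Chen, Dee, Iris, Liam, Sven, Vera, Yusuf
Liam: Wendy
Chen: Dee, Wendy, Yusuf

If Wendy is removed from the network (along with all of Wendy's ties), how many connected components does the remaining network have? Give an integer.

5

Without Wendy, the remaining ties split the others into: {Chen, Dee, Yusuf}; {Iris}; {Liam}; {Sven}; {Vera}.
That's 5 separate components.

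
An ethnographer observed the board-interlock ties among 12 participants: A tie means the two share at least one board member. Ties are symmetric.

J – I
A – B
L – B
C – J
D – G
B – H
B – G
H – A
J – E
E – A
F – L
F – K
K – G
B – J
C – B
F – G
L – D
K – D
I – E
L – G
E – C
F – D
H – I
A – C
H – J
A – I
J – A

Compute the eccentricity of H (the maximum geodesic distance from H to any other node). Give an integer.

3

Distances from H: A:1, B:1, C:2, D:3, E:2, F:3, G:2, I:1, J:1, K:3, L:2.
The largest is 3 (to F, D, and K), so the eccentricity of H is 3.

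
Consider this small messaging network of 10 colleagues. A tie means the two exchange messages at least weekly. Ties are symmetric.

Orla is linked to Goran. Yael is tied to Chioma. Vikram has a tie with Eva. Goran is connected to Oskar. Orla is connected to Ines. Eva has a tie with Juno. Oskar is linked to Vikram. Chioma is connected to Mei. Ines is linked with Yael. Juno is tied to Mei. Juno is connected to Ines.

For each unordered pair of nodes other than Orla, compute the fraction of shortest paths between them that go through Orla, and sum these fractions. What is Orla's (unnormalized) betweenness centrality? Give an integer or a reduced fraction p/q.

Pairs whose geodesics pass through Orla — Chioma–Goran: 1; Chioma–Oskar: 1/2; Yael–Goran: 1; Yael–Oskar: 1; Ines–Goran: 1; Ines–Oskar: 1; Goran–Juno: 1; Goran–Mei: 1.
All other pairs contribute 0.
Summing the contributions gives betweenness(Orla) = 15/2.

15/2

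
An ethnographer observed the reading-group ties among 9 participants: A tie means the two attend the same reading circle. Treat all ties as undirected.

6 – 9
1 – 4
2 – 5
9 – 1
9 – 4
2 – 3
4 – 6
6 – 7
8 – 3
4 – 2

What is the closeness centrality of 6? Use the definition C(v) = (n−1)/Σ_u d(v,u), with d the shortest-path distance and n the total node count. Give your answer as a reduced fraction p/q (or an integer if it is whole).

Distances from 6: 1:2, 2:2, 3:3, 4:1, 5:3, 7:1, 8:4, 9:1. Sum = 17.
n = 9, so closeness = 8/17.

8/17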